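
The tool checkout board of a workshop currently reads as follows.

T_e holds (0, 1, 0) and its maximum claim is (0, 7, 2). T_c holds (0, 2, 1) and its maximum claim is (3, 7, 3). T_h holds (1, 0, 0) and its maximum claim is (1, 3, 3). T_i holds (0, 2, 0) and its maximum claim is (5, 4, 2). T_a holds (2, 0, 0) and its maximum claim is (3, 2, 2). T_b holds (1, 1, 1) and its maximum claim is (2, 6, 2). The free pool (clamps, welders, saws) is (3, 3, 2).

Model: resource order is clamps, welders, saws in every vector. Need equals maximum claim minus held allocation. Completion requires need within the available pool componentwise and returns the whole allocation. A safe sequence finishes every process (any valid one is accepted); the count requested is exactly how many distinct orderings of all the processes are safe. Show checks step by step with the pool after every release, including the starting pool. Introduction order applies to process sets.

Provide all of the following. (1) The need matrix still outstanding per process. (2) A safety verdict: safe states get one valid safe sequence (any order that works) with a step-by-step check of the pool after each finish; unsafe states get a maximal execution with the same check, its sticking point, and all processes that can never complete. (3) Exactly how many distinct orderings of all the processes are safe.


(1) Outstanding need per process (order clamps, welders, saws):
  T_e: (0, 6, 2)
  T_c: (3, 5, 2)
  T_h: (0, 3, 3)
  T_i: (5, 2, 2)
  T_a: (1, 2, 2)
  T_b: (1, 5, 1)
(2) SAFE — a valid safe sequence is T_a, T_i, T_b, T_h, T_e, T_c.
Key observation: the first exact fit in this order is T_a — it needs (1, 2, 2) with (3, 3, 2) free, meeting a requested resource to the last unit.
Walking it through:
  pool = (3, 3, 2)
  T_a: need (1, 2, 2) fits (3, 3, 2); releases (2, 0, 0), pool now (5, 3, 2)
  T_i: need (5, 2, 2) fits (5, 3, 2); releases (0, 2, 0), pool now (5, 5, 2)
  T_b: need (1, 5, 1) fits (5, 5, 2); releases (1, 1, 1), pool now (6, 6, 3)
  T_h: need (0, 3, 3) fits (6, 6, 3); releases (1, 0, 0), pool now (7, 6, 3)
  T_e: need (0, 6, 2) fits (7, 6, 3); releases (0, 1, 0), pool now (7, 7, 3)
  T_c: need (3, 5, 2) fits (7, 7, 3); releases (0, 2, 1), pool now (7, 9, 4)
(3) The exact count: 12 of the possible complete orderings are safe sequences.


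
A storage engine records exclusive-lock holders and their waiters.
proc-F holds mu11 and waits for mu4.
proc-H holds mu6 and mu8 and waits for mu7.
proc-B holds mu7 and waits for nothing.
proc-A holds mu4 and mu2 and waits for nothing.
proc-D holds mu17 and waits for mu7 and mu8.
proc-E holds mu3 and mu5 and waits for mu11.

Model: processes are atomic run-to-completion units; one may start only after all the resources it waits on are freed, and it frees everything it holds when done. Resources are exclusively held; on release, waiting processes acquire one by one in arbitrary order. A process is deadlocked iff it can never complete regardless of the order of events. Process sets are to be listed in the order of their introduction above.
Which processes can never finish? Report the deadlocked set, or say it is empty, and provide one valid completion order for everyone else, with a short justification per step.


The deadlocked set is empty.
Key observation: the wait graph is acyclic; completion cascades from the unblocked processes through everyone else.
A valid finishing order for the others: proc-A, proc-B, proc-H, proc-D, proc-F, proc-E.
Step-by-step check:
  proc-A waits on nothing -> runs at once and releases mu4 and mu2
  proc-B waits on nothing -> runs at once and releases mu7
  proc-H: everything it awaited (mu7) is free; runs, freeing mu6 and mu8
  proc-D: everything it awaited (mu7 and mu8) is free; runs, freeing mu17
  proc-F: everything it awaited (mu4) is free; runs, freeing mu11
  proc-E: everything it awaited (mu11) is free; runs, freeing mu3 and mu5


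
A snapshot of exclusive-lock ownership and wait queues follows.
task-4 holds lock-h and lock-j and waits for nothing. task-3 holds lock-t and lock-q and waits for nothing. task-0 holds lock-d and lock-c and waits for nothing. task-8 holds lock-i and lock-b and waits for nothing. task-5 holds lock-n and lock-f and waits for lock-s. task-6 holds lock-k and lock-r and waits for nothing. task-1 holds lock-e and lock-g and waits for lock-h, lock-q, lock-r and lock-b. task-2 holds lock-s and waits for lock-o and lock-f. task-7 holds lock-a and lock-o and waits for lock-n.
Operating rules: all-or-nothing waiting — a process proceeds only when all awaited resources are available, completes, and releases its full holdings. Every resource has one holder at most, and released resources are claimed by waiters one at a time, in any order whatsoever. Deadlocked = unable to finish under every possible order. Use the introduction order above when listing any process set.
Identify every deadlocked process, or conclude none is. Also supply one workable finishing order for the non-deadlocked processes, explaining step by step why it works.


The deadlocked set is task-5, task-2 and task-7.
Key observation: task-5 -> task-2 -> task-5 is a circular wait — nothing in it can go first; task-7 is caught in further circular waits.
A valid finishing order for the others: task-8, task-0, task-6, task-3, task-4, task-1.
Walking it through:
  run task-8 (it waits on nothing); releases lock-i and lock-b
  run task-0 (it waits on nothing); releases lock-d and lock-c
  run task-6 (it waits on nothing); releases lock-k and lock-r
  run task-3 (it waits on nothing); releases lock-t and lock-q
  run task-4 (it waits on nothing); releases lock-h and lock-j
  task-1: everything it awaited (lock-h, lock-q, lock-r and lock-b) is free; runs, freeing lock-e and lock-g


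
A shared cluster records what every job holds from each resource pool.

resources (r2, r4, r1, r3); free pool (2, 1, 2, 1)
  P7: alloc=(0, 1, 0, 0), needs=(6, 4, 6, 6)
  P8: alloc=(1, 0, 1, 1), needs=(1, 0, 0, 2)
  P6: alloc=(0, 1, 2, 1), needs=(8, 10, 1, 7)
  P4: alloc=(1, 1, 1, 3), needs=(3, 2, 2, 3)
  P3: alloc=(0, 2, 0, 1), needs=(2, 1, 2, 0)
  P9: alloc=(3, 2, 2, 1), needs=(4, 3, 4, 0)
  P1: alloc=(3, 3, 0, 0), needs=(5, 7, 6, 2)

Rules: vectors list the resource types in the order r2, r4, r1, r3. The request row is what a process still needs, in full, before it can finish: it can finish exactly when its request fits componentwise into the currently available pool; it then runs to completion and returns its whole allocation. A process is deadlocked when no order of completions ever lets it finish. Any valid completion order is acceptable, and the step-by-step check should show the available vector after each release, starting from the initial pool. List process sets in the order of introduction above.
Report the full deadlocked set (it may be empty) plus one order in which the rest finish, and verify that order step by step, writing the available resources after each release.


Nothing here is deadlocked.
Key observation: P3 fits the free pool immediately, and its release cascades until everyone finishes.
A valid finishing order for the others: P3, P8, P4, P9, P7, P1, P6. Step-by-step check:
  pool = (2, 1, 2, 1)
  run P3 (needs (2, 1, 2, 0), free (2, 1, 2, 1)); after release of (0, 2, 0, 1) the pool is (2, 3, 2, 2)
  run P8 (needs (1, 0, 0, 2), free (2, 3, 2, 2)); after release of (1, 0, 1, 1) the pool is (3, 3, 3, 3)
  run P4 (needs (3, 2, 2, 3), free (3, 3, 3, 3)); after release of (1, 1, 1, 3) the pool is (4, 4, 4, 6)
  run P9 (needs (4, 3, 4, 0), free (4, 4, 4, 6)); after release of (3, 2, 2, 1) the pool is (7, 6, 6, 7)
  run P7 (needs (6, 4, 6, 6), free (7, 6, 6, 7)); after release of (0, 1, 0, 0) the pool is (7, 7, 6, 7)
  run P1 (needs (5, 7, 6, 2), free (7, 7, 6, 7)); after release of (3, 3, 0, 0) the pool is (10, 10, 6, 7)
  run P6 (needs (8, 10, 1, 7), free (10, 10, 6, 7)); after release of (0, 1, 2, 1) the pool is (10, 11, 8, 8)


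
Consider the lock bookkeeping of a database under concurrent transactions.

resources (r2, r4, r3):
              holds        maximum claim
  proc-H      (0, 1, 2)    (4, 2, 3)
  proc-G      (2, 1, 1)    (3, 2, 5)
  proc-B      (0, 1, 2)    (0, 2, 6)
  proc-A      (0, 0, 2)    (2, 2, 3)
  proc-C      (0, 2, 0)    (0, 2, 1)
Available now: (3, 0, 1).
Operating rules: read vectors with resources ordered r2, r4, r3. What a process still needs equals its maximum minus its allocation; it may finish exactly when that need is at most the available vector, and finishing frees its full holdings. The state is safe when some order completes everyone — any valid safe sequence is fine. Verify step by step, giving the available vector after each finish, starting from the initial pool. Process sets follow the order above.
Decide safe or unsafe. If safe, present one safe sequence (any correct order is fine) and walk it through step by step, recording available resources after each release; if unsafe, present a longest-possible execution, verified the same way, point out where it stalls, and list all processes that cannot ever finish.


UNSAFE — no complete ordering exists.
Key observation: after proc-C, proc-A the pool peaks at (3, 2, 3), and each blocked process is short somewhere: proc-H on r2; proc-G on r3; proc-B on r3.
The run proc-C, proc-A cannot be extended any further. Check, step by step:
  pool = (3, 0, 1)
  proc-C: need (0, 0, 1) fits (3, 0, 1); releases (0, 2, 0), pool now (3, 2, 1)
  proc-A: need (2, 2, 1) fits (3, 2, 1); releases (0, 0, 2), pool now (3, 2, 3)
  proc-H still needs (4, 1, 1) but only (3, 2, 3) is free — short on r2
  proc-G still needs (1, 1, 4) but only (3, 2, 3) is free — short on r3
  proc-B still needs (0, 1, 4) but only (3, 2, 3) is free — short on r3
Processes that can never finish: proc-H, proc-G and proc-B.


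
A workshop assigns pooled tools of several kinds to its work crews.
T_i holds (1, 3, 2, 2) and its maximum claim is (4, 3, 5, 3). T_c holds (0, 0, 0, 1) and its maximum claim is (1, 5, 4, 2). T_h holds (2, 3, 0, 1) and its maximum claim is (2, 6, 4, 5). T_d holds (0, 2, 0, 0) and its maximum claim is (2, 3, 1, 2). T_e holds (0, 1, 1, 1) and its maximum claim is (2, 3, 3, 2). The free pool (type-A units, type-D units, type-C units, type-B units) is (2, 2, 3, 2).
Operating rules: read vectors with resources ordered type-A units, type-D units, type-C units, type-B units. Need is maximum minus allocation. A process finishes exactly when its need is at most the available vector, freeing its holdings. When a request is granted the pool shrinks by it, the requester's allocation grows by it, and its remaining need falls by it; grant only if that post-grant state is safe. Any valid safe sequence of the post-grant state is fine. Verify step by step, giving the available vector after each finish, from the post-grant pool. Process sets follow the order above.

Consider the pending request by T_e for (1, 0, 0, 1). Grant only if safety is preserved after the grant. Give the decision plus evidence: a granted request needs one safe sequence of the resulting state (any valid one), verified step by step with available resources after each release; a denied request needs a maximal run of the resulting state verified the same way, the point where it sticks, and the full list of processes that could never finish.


GRANT: granting preserves safety; a valid post-grant sequence is T_e, T_d, T_c, T_h, T_i.
Key observation: the grant leaves (1, 2, 3, 1) free — enough for T_e, whose release restarts the cascade.
Check on the post-grant state, step by step:
  pool = (1, 2, 3, 1)
  run T_e (needs (1, 2, 2, 0), free (1, 2, 3, 1)); after release of (1, 1, 1, 2) the pool is (2, 3, 4, 3)
  run T_d (needs (2, 1, 1, 2), free (2, 3, 4, 3)); after release of (0, 2, 0, 0) the pool is (2, 5, 4, 3)
  run T_c (needs (1, 5, 4, 1), free (2, 5, 4, 3)); after release of (0, 0, 0, 1) the pool is (2, 5, 4, 4)
  run T_h (needs (0, 3, 4, 4), free (2, 5, 4, 4)); after release of (2, 3, 0, 1) the pool is (4, 8, 4, 5)
  run T_i (needs (3, 0, 3, 1), free (4, 8, 4, 5)); after release of (1, 3, 2, 2) the pool is (5, 11, 6, 7)


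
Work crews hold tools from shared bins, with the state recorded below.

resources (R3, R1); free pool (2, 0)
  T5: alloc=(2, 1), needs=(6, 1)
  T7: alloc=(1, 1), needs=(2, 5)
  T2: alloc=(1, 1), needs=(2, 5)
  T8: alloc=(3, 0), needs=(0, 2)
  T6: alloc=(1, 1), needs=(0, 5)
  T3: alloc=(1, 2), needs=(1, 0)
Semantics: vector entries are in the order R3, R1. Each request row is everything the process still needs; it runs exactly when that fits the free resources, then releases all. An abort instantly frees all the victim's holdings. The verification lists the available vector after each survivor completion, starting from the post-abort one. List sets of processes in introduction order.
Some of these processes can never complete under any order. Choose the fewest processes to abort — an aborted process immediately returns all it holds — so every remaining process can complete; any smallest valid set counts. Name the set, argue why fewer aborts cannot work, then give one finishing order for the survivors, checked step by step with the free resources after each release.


Abort T2 and T6.
Key observation: T7 was stuck for good until T2 and T6 gave back (2, 2); in the order shown it finishes at step 4.
Why nothing smaller works — every single abort fails: T5 alone leaves T7 blocked (short on R1); T7 alone leaves T2 blocked (short on R1); T2 alone leaves T7 blocked (short on R1); T8 alone leaves T7 blocked (short on R1); T6 alone leaves T7 blocked (short on R1); T3 alone leaves T7 blocked (short on R1).
Survivors finish in the order: T3, T8, T5, T7. Walking it through (pool after the aborts first):
  pool = (4, 2)
  T3 needs (1, 0) <= (4, 2) -> finishes; pool += (1, 2) = (5, 4)
  T8 needs (0, 2) <= (5, 4) -> finishes; pool += (3, 0) = (8, 4)
  T5 needs (6, 1) <= (8, 4) -> finishes; pool += (2, 1) = (10, 5)
  T7 needs (2, 5) <= (10, 5) -> finishes; pool += (1, 1) = (11, 6)


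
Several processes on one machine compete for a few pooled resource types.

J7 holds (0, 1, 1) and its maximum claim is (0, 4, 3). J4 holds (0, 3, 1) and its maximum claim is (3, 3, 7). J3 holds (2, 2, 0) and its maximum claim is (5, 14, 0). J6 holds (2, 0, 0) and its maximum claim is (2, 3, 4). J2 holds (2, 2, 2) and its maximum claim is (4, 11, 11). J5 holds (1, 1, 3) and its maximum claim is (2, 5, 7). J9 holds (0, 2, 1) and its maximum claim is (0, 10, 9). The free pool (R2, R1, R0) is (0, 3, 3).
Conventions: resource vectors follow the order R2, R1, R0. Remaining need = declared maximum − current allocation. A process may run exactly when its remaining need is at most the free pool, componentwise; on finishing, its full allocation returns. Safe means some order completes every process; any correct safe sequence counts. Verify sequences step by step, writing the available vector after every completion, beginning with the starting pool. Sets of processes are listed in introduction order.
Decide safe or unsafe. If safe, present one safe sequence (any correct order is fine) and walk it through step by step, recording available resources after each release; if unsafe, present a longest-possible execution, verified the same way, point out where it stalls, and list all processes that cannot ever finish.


The state is SAFE; one workable sequence: J7, J6, J5, J4, J9, J2, J3.
Key observation: reading the order forward, J7 is the first process whose need (0, 3, 2) meets the free pool (0, 3, 3) exactly on a resource it requests.
Verifying each step:
  pool = (0, 3, 3)
  J7: need (0, 3, 2) fits (0, 3, 3); releases (0, 1, 1), pool now (0, 4, 4)
  J6: need (0, 3, 4) fits (0, 4, 4); releases (2, 0, 0), pool now (2, 4, 4)
  J5: need (1, 4, 4) fits (2, 4, 4); releases (1, 1, 3), pool now (3, 5, 7)
  J4: need (3, 0, 6) fits (3, 5, 7); releases (0, 3, 1), pool now (3, 8, 8)
  J9: need (0, 8, 8) fits (3, 8, 8); releases (0, 2, 1), pool now (3, 10, 9)
  J2: need (2, 9, 9) fits (3, 10, 9); releases (2, 2, 2), pool now (5, 12, 11)
  J3: need (3, 12, 0) fits (5, 12, 11); releases (2, 2, 0), pool now (7, 14, 11)


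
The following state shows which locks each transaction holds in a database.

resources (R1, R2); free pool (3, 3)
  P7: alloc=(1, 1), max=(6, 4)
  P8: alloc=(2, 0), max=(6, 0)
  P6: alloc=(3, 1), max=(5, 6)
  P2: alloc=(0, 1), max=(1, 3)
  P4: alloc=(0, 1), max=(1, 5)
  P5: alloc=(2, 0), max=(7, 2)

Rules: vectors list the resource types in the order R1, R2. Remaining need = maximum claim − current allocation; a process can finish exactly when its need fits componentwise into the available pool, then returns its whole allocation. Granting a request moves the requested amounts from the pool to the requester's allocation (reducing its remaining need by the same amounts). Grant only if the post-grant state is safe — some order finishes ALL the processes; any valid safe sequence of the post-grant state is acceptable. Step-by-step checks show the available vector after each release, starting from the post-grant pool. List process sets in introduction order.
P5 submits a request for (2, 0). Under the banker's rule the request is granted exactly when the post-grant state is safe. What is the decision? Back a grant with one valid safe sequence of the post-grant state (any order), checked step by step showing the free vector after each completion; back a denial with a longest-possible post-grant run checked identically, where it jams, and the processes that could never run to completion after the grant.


DENY: after the grant no complete ordering would exist.
Key observation: after P2, P4 complete, (1, 5) is the best the pool ever gets, yet each leftover process wants more R1.
Pretend the grant happened; the run P2, P4 goes as far as possible. Check, step by step:
  pool = (1, 3)
  run P2 (needs (1, 2), free (1, 3)); after release of (0, 1) the pool is (1, 4)
  run P4 (needs (1, 4), free (1, 4)); after release of (0, 1) the pool is (1, 5)
  blocked: P7 wants (5, 3), pool (1, 5) — not enough R1
  blocked: P8 wants (4, 0), pool (1, 5) — not enough R1
  blocked: P6 wants (2, 5), pool (1, 5) — not enough R1
  blocked: P5 wants (3, 2), pool (1, 5) — not enough R1
Processes that could never finish after the grant: P7, P8, P6 and P5.


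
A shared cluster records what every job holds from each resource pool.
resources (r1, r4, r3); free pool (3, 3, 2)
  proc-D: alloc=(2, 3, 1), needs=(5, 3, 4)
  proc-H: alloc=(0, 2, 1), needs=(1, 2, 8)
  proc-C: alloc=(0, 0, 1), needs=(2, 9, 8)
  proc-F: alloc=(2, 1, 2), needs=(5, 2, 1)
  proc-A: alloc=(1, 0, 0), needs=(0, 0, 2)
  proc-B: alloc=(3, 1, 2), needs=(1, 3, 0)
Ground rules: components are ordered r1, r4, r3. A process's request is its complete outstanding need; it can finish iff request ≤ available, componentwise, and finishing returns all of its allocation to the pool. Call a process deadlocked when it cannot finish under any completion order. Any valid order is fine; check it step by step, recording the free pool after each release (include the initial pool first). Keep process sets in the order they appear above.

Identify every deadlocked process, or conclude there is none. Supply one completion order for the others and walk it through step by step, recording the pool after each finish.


Deadlocked set: proc-H and proc-C.
Key observation: proc-B, proc-D, proc-A, proc-F can finish, but then (11, 8, 7) is all there is, and the blocked group's r3 demands exceed it.
A valid finishing order for the others: proc-B, proc-D, proc-A, proc-F. Step-by-step check:
  pool = (3, 3, 2)
  proc-B: need (1, 3, 0) fits (3, 3, 2); releases (3, 1, 2), pool now (6, 4, 4)
  proc-D: need (5, 3, 4) fits (6, 4, 4); releases (2, 3, 1), pool now (8, 7, 5)
  proc-A: need (0, 0, 2) fits (8, 7, 5); releases (1, 0, 0), pool now (9, 7, 5)
  proc-F: need (5, 2, 1) fits (9, 7, 5); releases (2, 1, 2), pool now (11, 8, 7)
The stuck group stays short no matter what:
  proc-H cannot run: need (1, 2, 8) vs free (11, 8, 7) (insufficient r3)
  proc-C cannot run: need (2, 9, 8) vs free (11, 8, 7) (insufficient r4 and r3)


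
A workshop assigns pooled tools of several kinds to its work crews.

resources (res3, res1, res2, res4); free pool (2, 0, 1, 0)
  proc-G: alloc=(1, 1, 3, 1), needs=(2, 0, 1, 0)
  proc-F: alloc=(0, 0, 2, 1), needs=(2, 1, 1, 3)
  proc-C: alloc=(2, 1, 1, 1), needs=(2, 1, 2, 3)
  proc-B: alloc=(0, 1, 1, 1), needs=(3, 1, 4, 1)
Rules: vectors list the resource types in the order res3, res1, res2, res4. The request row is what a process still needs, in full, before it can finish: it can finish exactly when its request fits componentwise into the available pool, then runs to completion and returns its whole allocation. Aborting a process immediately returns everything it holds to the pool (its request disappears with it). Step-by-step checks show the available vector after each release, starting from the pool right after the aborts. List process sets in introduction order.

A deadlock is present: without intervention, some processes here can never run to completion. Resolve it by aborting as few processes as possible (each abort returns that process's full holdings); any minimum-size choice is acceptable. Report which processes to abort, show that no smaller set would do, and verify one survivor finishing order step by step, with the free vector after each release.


The answer: abort proc-F.
Key observation: proc-C could never have finished before the abort; with (0, 0, 2, 1) returned by proc-F, it fits at step 3.
No smaller set exists: with zero aborts the deadlock remains.
The survivors complete as proc-G, proc-B, proc-C. Check, step by step (starting from the post-abort pool):
  pool = (2, 0, 3, 1)
  proc-G needs (2, 0, 1, 0) <= (2, 0, 3, 1) -> finishes; pool += (1, 1, 3, 1) = (3, 1, 6, 2)
  proc-B needs (3, 1, 4, 1) <= (3, 1, 6, 2) -> finishes; pool += (0, 1, 1, 1) = (3, 2, 7, 3)
  proc-C needs (2, 1, 2, 3) <= (3, 2, 7, 3) -> finishes; pool += (2, 1, 1, 1) = (5, 3, 8, 4)


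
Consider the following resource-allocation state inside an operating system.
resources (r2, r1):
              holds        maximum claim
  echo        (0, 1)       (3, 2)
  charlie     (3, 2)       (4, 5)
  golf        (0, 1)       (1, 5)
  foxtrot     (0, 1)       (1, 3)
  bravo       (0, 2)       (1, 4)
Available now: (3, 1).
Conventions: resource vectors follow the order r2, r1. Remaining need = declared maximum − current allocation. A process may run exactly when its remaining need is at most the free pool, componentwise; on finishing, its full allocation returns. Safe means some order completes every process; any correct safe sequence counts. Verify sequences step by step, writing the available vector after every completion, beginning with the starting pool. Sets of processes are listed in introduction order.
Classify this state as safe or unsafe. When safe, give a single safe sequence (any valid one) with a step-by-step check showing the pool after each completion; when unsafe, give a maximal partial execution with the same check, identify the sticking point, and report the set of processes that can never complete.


SAFE. One safe sequence: echo, bravo, foxtrot, charlie, golf.
Key observation: at echo the run first touches a limit — (3, 1) against (3, 1), exact on a resource it actually requests.
Check, step by step:
  pool = (3, 1)
  echo needs (3, 1) <= (3, 1) -> finishes; pool += (0, 1) = (3, 2)
  bravo needs (1, 2) <= (3, 2) -> finishes; pool += (0, 2) = (3, 4)
  foxtrot needs (1, 2) <= (3, 4) -> finishes; pool += (0, 1) = (3, 5)
  charlie needs (1, 3) <= (3, 5) -> finishes; pool += (3, 2) = (6, 7)
  golf needs (1, 4) <= (6, 7) -> finishes; pool += (0, 1) = (6, 8)


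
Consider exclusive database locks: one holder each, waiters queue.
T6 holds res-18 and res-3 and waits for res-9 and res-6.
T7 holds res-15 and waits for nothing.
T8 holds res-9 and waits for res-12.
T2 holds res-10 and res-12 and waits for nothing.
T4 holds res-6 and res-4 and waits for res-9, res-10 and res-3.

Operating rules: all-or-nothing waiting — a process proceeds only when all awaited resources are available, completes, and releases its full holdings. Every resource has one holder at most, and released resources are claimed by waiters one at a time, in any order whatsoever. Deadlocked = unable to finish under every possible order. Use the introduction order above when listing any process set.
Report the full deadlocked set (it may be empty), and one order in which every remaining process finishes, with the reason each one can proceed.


The deadlocked set is T6 and T4.
Key observation: T6 -> T4 -> T6 is a circular wait — nothing in it can go first; no other process is dragged down with it.
A valid finishing order for the others: T2, T8, T7.
Verifying each step:
  T2: no waits; runs immediately, freeing res-10 and res-12
  T8 waits on res-12 — all released -> runs and releases res-9
  T7: no waits; runs immediately, freeing res-15


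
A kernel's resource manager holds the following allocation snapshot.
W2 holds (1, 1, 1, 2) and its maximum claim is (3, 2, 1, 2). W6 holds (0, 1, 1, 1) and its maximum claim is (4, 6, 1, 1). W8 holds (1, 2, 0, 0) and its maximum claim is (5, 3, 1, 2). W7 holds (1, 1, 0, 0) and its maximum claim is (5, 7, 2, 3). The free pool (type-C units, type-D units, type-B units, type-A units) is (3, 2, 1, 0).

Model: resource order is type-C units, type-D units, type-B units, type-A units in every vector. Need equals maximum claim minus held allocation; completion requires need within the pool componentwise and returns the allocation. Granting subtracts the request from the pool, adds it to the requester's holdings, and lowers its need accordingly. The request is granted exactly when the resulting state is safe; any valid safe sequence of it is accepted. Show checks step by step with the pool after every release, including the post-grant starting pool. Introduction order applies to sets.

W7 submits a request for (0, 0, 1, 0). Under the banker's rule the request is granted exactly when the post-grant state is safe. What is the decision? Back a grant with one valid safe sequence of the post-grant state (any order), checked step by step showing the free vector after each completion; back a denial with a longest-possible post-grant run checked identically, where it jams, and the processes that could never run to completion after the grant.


GRANT: granting preserves safety; a valid post-grant sequence is W2, W8, W6, W7.
Key observation: the transfer keeps a workable pool ((3, 2, 0, 0)); W2 starts the safe sequence.
Verifying the post-grant state step by step:
  pool = (3, 2, 0, 0)
  W2 needs (2, 1, 0, 0) <= (3, 2, 0, 0) -> finishes; pool += (1, 1, 1, 2) = (4, 3, 1, 2)
  W8 needs (4, 1, 1, 2) <= (4, 3, 1, 2) -> finishes; pool += (1, 2, 0, 0) = (5, 5, 1, 2)
  W6 needs (4, 5, 0, 0) <= (5, 5, 1, 2) -> finishes; pool += (0, 1, 1, 1) = (5, 6, 2, 3)
  W7 needs (4, 6, 1, 3) <= (5, 6, 2, 3) -> finishes; pool += (1, 1, 1, 0) = (6, 7, 3, 3)


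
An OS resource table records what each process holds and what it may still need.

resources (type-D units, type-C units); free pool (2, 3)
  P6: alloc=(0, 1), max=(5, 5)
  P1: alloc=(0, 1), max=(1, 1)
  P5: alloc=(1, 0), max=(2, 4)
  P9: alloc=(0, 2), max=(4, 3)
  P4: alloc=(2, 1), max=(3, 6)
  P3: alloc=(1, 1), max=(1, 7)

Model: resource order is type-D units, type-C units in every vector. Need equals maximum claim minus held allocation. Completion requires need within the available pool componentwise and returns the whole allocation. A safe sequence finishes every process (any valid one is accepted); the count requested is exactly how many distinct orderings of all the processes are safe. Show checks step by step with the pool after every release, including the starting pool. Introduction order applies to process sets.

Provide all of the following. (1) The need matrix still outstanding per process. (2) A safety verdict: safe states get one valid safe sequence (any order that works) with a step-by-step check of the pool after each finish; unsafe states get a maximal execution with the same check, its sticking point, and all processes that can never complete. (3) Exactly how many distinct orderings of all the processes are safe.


(1) Remaining need (order type-D units, type-C units):
  P6: (5, 4)
  P1: (1, 0)
  P5: (1, 4)
  P9: (4, 1)
  P4: (1, 5)
  P3: (0, 6)
(2) UNSAFE — no complete ordering exists.
Key observation: after P1, P5 the pool peaks at (3, 4), and each blocked process is short somewhere: P6 on type-D units; P9 on type-D units; P4 on type-C units; P3 on type-C units.
Going as far as possible: P1, P5; after that, nothing fits. Step-by-step check:
  pool = (2, 3)
  P1: need (1, 0) fits (2, 3); releases (0, 1), pool now (2, 4)
  P5: need (1, 4) fits (2, 4); releases (1, 0), pool now (3, 4)
  blocked: P6 wants (5, 4), pool (3, 4) — not enough type-D units
  blocked: P9 wants (4, 1), pool (3, 4) — not enough type-D units
  blocked: P4 wants (1, 5), pool (3, 4) — not enough type-C units
  blocked: P3 wants (0, 6), pool (3, 4) — not enough type-C units
Processes that can never finish: P6, P9, P4 and P3.
(3) Precisely 0 of the possible complete orderings are safe sequences.


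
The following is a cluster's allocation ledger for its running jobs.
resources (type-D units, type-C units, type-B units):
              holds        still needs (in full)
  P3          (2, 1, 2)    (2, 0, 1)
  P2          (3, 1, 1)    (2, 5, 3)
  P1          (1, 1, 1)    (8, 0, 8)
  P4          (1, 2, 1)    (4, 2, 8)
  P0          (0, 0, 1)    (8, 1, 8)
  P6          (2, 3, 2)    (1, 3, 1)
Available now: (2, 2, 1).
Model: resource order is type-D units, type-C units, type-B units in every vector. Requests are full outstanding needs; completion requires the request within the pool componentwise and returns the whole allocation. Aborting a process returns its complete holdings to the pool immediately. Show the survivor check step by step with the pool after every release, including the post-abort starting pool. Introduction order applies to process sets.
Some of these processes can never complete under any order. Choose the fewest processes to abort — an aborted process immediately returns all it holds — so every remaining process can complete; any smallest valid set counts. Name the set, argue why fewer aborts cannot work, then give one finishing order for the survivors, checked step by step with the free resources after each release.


Abort P4 and P0.
Key observation: the deadlocked P1 becomes finishable only because P4 and P0 released (1, 2, 2); it completes at step 4 below.
Why nothing smaller works — every single abort fails: P3 alone leaves P1 blocked (short on type-B units); P2 alone leaves P1 blocked (short on type-B units); P1 alone leaves P4 blocked (short on type-B units); P4 alone leaves P1 blocked (short on type-B units); P0 alone leaves P1 blocked (short on type-B units); P6 alone leaves P1 blocked (short on type-B units).
One survivor order: P3, P2, P6, P1. Step-by-step check (post-abort pool first):
  pool = (3, 4, 3)
  run P3 (needs (2, 0, 1), free (3, 4, 3)); after release of (2, 1, 2) the pool is (5, 5, 5)
  run P2 (needs (2, 5, 3), free (5, 5, 5)); after release of (3, 1, 1) the pool is (8, 6, 6)
  run P6 (needs (1, 3, 1), free (8, 6, 6)); after release of (2, 3, 2) the pool is (10, 9, 8)
  run P1 (needs (8, 0, 8), free (10, 9, 8)); after release of (1, 1, 1) the pool is (11, 10, 9)


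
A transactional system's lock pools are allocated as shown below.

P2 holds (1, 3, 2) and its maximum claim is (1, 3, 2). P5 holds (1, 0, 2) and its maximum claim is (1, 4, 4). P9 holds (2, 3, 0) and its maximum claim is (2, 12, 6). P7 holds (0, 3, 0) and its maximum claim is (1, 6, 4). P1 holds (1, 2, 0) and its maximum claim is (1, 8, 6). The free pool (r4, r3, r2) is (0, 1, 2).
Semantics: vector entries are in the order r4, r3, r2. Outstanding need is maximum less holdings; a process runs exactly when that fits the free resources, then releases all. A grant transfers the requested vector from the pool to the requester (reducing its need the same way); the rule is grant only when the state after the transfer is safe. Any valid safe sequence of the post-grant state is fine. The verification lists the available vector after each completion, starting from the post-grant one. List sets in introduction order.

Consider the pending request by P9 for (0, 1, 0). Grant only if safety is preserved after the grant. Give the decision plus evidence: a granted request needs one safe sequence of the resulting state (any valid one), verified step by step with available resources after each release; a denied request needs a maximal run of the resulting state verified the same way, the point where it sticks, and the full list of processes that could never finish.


GRANT — the state after the grant stays safe, e.g. via P2, P7, P5, P1, P9.
Key observation: (0, 0, 2) free after granting still covers P2 first, and each release covers the next.
Check on the post-grant state, step by step:
  pool = (0, 0, 2)
  P2 needs (0, 0, 0) <= (0, 0, 2) -> finishes; pool += (1, 3, 2) = (1, 3, 4)
  P7 needs (1, 3, 4) <= (1, 3, 4) -> finishes; pool += (0, 3, 0) = (1, 6, 4)
  P5 needs (0, 4, 2) <= (1, 6, 4) -> finishes; pool += (1, 0, 2) = (2, 6, 6)
  P1 needs (0, 6, 6) <= (2, 6, 6) -> finishes; pool += (1, 2, 0) = (3, 8, 6)
  P9 needs (0, 8, 6) <= (3, 8, 6) -> finishes; pool += (2, 4, 0) = (5, 12, 6)


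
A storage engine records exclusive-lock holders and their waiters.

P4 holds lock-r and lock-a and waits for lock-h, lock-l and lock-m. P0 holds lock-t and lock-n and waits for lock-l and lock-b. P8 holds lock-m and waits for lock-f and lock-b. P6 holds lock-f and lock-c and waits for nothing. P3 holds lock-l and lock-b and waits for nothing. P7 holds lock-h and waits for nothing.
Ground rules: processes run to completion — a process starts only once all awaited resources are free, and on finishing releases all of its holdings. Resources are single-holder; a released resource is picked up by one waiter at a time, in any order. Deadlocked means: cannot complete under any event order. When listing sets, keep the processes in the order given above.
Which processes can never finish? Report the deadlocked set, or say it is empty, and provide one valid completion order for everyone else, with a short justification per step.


No process is deadlocked.
Key observation: the waits form no ring: some process can always run, and its releases unblock the others one by one.
A valid finishing order for the others: P6, P3, P8, P7, P4, P0.
Walking it through:
  P6 waits on nothing -> runs at once and releases lock-f and lock-c
  P3 waits on nothing -> runs at once and releases lock-l and lock-b
  P8: everything it awaited (lock-f and lock-b) is free; runs, freeing lock-m
  P7 waits on nothing -> runs at once and releases lock-h
  P4: everything it awaited (lock-h, lock-l and lock-m) is free; runs, freeing lock-r and lock-a
  P0: everything it awaited (lock-l and lock-b) is free; runs, freeing lock-t and lock-n


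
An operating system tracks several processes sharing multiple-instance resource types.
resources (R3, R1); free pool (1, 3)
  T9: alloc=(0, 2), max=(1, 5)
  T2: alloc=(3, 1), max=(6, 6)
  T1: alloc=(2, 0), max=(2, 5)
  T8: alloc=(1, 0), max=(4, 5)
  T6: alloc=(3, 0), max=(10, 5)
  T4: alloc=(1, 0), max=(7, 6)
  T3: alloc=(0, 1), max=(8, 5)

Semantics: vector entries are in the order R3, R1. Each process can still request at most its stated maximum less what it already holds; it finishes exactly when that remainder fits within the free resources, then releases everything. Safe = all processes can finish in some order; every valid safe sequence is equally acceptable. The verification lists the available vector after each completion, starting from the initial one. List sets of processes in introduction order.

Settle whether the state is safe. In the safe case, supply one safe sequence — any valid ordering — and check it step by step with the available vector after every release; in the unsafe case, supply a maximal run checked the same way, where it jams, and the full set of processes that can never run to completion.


SAFE, for example via the order T9, T1, T8, T2, T4, T3, T6.
Key observation: at T9 the run first touches a limit — (1, 3) against (1, 3), exact on a resource it actually requests.
Check, step by step:
  pool = (1, 3)
  run T9 (needs (1, 3), free (1, 3)); after release of (0, 2) the pool is (1, 5)
  run T1 (needs (0, 5), free (1, 5)); after release of (2, 0) the pool is (3, 5)
  run T8 (needs (3, 5), free (3, 5)); after release of (1, 0) the pool is (4, 5)
  run T2 (needs (3, 5), free (4, 5)); after release of (3, 1) the pool is (7, 6)
  run T4 (needs (6, 6), free (7, 6)); after release of (1, 0) the pool is (8, 6)
  run T3 (needs (8, 4), free (8, 6)); after release of (0, 1) the pool is (8, 7)
  run T6 (needs (7, 5), free (8, 7)); after release of (3, 0) the pool is (11, 7)


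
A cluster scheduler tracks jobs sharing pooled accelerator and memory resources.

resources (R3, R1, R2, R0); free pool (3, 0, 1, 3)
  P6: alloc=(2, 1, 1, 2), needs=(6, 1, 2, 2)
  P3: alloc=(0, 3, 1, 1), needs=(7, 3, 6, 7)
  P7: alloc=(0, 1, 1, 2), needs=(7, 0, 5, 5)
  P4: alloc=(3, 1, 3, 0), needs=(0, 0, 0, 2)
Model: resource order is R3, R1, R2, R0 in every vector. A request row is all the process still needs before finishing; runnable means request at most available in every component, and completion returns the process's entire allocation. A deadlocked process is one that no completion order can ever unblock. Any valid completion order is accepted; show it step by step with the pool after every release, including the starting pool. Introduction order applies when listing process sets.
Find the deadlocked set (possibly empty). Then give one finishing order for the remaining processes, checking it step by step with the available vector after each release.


The deadlocked set is empty.
Key observation: there is always a runnable process — P4 first — so the state unwinds completely.
A valid finishing order for the others: P4, P6, P7, P3. Step-by-step check:
  pool = (3, 0, 1, 3)
  P4: need (0, 0, 0, 2) fits (3, 0, 1, 3); releases (3, 1, 3, 0), pool now (6, 1, 4, 3)
  P6: need (6, 1, 2, 2) fits (6, 1, 4, 3); releases (2, 1, 1, 2), pool now (8, 2, 5, 5)
  P7: need (7, 0, 5, 5) fits (8, 2, 5, 5); releases (0, 1, 1, 2), pool now (8, 3, 6, 7)
  P3: need (7, 3, 6, 7) fits (8, 3, 6, 7); releases (0, 3, 1, 1), pool now (8, 6, 7, 8)


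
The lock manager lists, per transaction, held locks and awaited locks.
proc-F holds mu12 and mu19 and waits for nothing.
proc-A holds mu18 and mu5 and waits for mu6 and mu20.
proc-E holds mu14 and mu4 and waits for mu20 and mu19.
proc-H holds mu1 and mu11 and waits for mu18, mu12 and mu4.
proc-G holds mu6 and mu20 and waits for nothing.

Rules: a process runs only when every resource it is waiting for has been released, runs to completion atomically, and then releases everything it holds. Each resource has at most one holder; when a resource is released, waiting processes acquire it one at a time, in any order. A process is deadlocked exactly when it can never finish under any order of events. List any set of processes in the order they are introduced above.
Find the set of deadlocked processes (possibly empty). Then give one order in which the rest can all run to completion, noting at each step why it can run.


The deadlocked set is empty.
Key observation: every chain of waits terminates; starting from the processes that wait on nothing, all the rest unlock in turn.
One completion order for the rest: proc-G, proc-F, proc-A, proc-E, proc-H.
Walking it through:
  proc-G: no waits; runs immediately, freeing mu6 and mu20
  proc-F: no waits; runs immediately, freeing mu12 and mu19
  run proc-A (all its waits — mu6 and mu20 — are resolved); releases mu18 and mu5
  run proc-E (all its waits — mu20 and mu19 — are resolved); releases mu14 and mu4
  run proc-H (all its waits — mu18, mu12 and mu4 — are resolved); releases mu1 and mu11


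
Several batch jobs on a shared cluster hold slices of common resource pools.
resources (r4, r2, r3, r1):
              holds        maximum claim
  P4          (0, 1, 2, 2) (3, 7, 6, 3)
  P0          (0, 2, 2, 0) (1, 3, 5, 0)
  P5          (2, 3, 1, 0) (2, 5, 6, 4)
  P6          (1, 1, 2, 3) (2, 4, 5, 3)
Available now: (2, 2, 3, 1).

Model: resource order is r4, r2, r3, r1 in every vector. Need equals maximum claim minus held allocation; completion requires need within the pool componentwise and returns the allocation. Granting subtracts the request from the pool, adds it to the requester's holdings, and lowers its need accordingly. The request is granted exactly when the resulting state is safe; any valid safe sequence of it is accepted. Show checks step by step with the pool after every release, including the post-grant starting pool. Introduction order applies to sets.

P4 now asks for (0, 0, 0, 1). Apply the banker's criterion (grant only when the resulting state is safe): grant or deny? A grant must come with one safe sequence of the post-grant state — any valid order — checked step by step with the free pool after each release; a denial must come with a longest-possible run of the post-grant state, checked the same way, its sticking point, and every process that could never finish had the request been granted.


DENY: after the grant no complete ordering would exist.
Key observation: after P0, P6 the pool peaks at (3, 5, 7, 3), and each blocked process is short somewhere: P4 on r2; P5 on r1.
After a pretend grant, a maximal execution: P0, P6 — then nothing else fits. Walking it through:
  pool = (2, 2, 3, 0)
  P0 needs (1, 1, 3, 0) <= (2, 2, 3, 0) -> finishes; pool += (0, 2, 2, 0) = (2, 4, 5, 0)
  P6 needs (1, 3, 3, 0) <= (2, 4, 5, 0) -> finishes; pool += (1, 1, 2, 3) = (3, 5, 7, 3)
  blocked: P4 wants (3, 6, 4, 0), pool (3, 5, 7, 3) — not enough r2
  blocked: P5 wants (0, 2, 5, 4), pool (3, 5, 7, 3) — not enough r1
Post-grant, the permanently blocked set is P4 and P5.
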